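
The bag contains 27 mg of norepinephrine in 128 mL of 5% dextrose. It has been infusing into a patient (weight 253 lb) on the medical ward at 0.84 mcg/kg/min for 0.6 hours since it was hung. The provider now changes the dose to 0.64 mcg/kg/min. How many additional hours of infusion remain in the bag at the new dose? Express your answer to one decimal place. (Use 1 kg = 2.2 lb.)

Initial rate:
Weight = 253 lb ÷ 2.2 lb/kg = 115 kg
Dose = 0.84 mcg/kg/min × 115 kg = 96.6 mcg/min
96.6 mcg/min × 60 min/hr = 5796 mcg/hr
Concentration = 27 mg ÷ 128 mL = 0.2109375 mg/mL = 210.9375 mcg/mL
Rate = 5796 mcg/hr ÷ 210.9375 mcg/mL = 27.47733 mL/hr
Volume infused so far = 27.47733 mL/hr × 0.6 hr = 16.4864 mL
Volume remaining = 128 − 16.4864 = 111.5136 mL
New rate:
Dose = 0.64 mcg/kg/min × 115 kg = 73.6 mcg/min
73.6 mcg/min × 60 min/hr = 4416 mcg/hr
Rate = 4416 mcg/hr ÷ 210.9375 mcg/mL = 20.93511 mL/hr
Time remaining = 111.5136 mL ÷ 20.93511 mL/hr = 5.32663 hr

5.3 hours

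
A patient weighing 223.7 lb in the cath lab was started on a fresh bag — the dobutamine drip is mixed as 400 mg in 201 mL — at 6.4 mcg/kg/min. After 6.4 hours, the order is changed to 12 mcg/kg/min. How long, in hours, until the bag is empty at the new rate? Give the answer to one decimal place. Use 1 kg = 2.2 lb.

Initial rate:
Weight = 223.7 lb ÷ 2.2 lb/kg = 101.6818 kg
Dose = 6.4 mcg/kg/min × 101.6818 kg = 650.7636 mcg/min
650.7636 mcg/min × 60 min/hr = 39045.82 mcg/hr
Concentration = 400 mg ÷ 201 mL = 1.99005 mg/mL = 1990.05 mcg/mL
Rate = 39045.82 mcg/hr ÷ 1990.05 mcg/mL = 19.62052 mL/hr
Volume infused so far = 19.62052 mL/hr × 6.4 hr = 125.5714 mL
Volume remaining = 201 − 125.5714 = 75.42865 mL
New rate:
Dose = 12 mcg/kg/min × 101.6818 kg = 1220.182 mcg/min
1220.182 mcg/min × 60 min/hr = 73210.91 mcg/hr
Rate = 73210.91 mcg/hr ÷ 1990.05 mcg/mL = 36.78848 mL/hr
Time remaining = 75.42865 mL ÷ 36.78848 mL/hr = 2.050333 hr

2.1 hours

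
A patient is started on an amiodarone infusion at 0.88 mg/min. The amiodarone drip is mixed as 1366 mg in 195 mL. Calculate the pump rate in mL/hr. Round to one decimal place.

7.5 mL/hr

0.88 mg/min × 60 min/hr = 52.8 mg/hr
Concentration = 1366 mg ÷ 195 mL = 7.005128 mg/mL
Rate = 52.8 mg/hr ÷ 7.005128 mg/mL = 7.537335 mL/hr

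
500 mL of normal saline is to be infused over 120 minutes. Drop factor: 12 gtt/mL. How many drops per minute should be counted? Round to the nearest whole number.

50 gtt/min

500 mL ÷ (120 min) = 4.166667 mL/min
4.166667 mL/min × 12 gtt/mL = 50 gtt/min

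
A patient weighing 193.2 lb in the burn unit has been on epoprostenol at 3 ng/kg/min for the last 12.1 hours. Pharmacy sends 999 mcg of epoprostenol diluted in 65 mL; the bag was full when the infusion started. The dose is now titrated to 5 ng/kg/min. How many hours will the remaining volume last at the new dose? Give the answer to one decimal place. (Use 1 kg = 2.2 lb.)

30.7 hours

Initial rate:
Weight = 193.2 lb ÷ 2.2 lb/kg = 87.81818 kg
Dose = 3 ng/kg/min × 87.81818 kg = 263.4545 ng/min
263.4545 ng/min × 60 min/hr = 15807.27 ng/hr
Concentration = 999 mcg ÷ 65 mL = 15.36923 mcg/mL = 15369.23 ng/mL
Rate = 15807.27 ng/hr ÷ 15369.23 ng/mL = 1.028501 mL/hr
Volume infused so far = 1.028501 mL/hr × 12.1 hr = 12.44486 mL
Volume remaining = 65 − 12.44486 = 52.55514 mL
New rate:
Dose = 5 ng/kg/min × 87.81818 kg = 439.0909 ng/min
439.0909 ng/min × 60 min/hr = 26345.45 ng/hr
Rate = 26345.45 ng/hr ÷ 15369.23 ng/mL = 1.714169 mL/hr
Time remaining = 52.55514 mL ÷ 1.714169 mL/hr = 30.65925 hr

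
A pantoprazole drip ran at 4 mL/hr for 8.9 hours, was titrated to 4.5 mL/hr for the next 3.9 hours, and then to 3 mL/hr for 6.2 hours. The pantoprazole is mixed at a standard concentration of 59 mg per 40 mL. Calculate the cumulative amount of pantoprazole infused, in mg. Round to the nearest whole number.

106 mg

Concentration = 59 mg ÷ 40 mL = 1.475 mg/mL
Stage 1: 4 mL/hr × 8.9 hr = 35.6 mL → 35.6 mL × 1.475 mg/mL = 52.51 mg
Stage 2: 4.5 mL/hr × 3.9 hr = 17.55 mL → 17.55 mL × 1.475 mg/mL = 25.88625 mg
Stage 3: 3 mL/hr × 6.2 hr = 18.6 mL → 18.6 mL × 1.475 mg/mL = 27.435 mg
Total = 52.51 + 25.88625 + 27.435 = 105.8313 mg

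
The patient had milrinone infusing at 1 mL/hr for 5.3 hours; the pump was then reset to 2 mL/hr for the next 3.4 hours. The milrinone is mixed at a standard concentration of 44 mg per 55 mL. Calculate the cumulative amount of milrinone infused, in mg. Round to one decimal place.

9.7 mg

Concentration = 44 mg ÷ 55 mL = 0.8 mg/mL
Stage 1: 1 mL/hr × 5.3 hr = 5.3 mL → 5.3 mL × 0.8 mg/mL = 4.24 mg
Stage 2: 2 mL/hr × 3.4 hr = 6.8 mL → 6.8 mL × 0.8 mg/mL = 5.44 mg
Total = 4.24 + 5.44 = 9.68 mg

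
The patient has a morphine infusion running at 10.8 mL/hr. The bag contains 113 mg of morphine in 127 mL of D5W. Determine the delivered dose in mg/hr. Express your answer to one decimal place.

9.6 mg/hr

Concentration = 113 mg ÷ 127 mL = 0.8897638 mg/mL
Drug rate = 10.8 mL/hr × 0.8897638 mg/mL = 9.609449 mg/hr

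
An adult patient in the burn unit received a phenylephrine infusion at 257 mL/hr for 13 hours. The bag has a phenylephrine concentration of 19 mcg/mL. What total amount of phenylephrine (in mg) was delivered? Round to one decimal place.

Drug rate = 257 mL/hr × 19 mcg/mL = 4883 mcg/hr
Total = 4883 mcg/hr × 13 hr = 63479 mcg = 63.479 mg

63.5 mg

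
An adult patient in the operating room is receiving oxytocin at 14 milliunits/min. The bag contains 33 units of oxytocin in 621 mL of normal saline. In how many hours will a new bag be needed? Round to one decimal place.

39.3 hours

14 milliunits/min × 60 min/hr = 840 milliunits/hr
Concentration = 33 units ÷ 621 mL = 0.0531401 units/mL = 53.1401 milliunits/mL
Rate = 840 milliunits/hr ÷ 53.1401 milliunits/mL = 15.80727 mL/hr
Duration = 621 mL ÷ 15.80727 mL/hr = 39.28571 hr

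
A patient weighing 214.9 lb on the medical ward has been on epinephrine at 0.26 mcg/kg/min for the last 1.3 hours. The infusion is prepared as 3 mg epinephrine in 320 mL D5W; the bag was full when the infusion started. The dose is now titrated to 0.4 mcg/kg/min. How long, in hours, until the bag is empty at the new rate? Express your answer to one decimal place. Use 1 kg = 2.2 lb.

0.4 hours

Initial rate:
Weight = 214.9 lb ÷ 2.2 lb/kg = 97.68182 kg
Dose = 0.26 mcg/kg/min × 97.68182 kg = 25.39727 mcg/min
25.39727 mcg/min × 60 min/hr = 1523.836 mcg/hr
Concentration = 3 mg ÷ 320 mL = 0.009375 mg/mL = 9.375 mcg/mL
Rate = 1523.836 mcg/hr ÷ 9.375 mcg/mL = 162.5425 mL/hr
Volume infused so far = 162.5425 mL/hr × 1.3 hr = 211.3053 mL
Volume remaining = 320 − 211.3053 = 108.6947 mL
New rate:
Dose = 0.4 mcg/kg/min × 97.68182 kg = 39.07273 mcg/min
39.07273 mcg/min × 60 min/hr = 2344.364 mcg/hr
Rate = 2344.364 mcg/hr ÷ 9.375 mcg/mL = 250.0655 mL/hr
Time remaining = 108.6947 mL ÷ 250.0655 mL/hr = 0.434665 hr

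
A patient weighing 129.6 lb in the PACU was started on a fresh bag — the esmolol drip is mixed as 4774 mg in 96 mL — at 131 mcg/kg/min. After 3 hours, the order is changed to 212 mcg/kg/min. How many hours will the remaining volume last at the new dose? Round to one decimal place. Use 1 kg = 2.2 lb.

4.5 hours

Initial rate:
Weight = 129.6 lb ÷ 2.2 lb/kg = 58.90909 kg
Dose = 131 mcg/kg/min × 58.90909 kg = 7717.091 mcg/min
7717.091 mcg/min × 60 min/hr = 463025.5 mcg/hr
Concentration = 4774 mg ÷ 96 mL = 49.72917 mg/mL = 49729.17 mcg/mL
Rate = 463025.5 mcg/hr ÷ 49729.17 mcg/mL = 9.310943 mL/hr
Volume infused so far = 9.310943 mL/hr × 3 hr = 27.93283 mL
Volume remaining = 96 − 27.93283 = 68.06717 mL
New rate:
Dose = 212 mcg/kg/min × 58.90909 kg = 12488.73 mcg/min
12488.73 mcg/min × 60 min/hr = 749323.6 mcg/hr
Rate = 749323.6 mcg/hr ÷ 49729.17 mcg/mL = 15.06809 mL/hr
Time remaining = 68.06717 mL ÷ 15.06809 mL/hr = 4.517305 hr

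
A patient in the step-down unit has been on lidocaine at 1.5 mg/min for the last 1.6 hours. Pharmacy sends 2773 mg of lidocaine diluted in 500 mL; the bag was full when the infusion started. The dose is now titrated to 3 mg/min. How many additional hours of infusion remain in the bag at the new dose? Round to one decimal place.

14.6 hours

Initial rate:
1.5 mg/min × 60 min/hr = 90 mg/hr
Concentration = 2773 mg ÷ 500 mL = 5.546 mg/mL
Rate = 90 mg/hr ÷ 5.546 mg/mL = 16.22791 mL/hr
Volume infused so far = 16.22791 mL/hr × 1.6 hr = 25.96466 mL
Volume remaining = 500 − 25.96466 = 474.0353 mL
New rate:
3 mg/min × 60 min/hr = 180 mg/hr
Rate = 180 mg/hr ÷ 5.546 mg/mL = 32.45582 mL/hr
Time remaining = 474.0353 mL ÷ 32.45582 mL/hr = 14.60556 hr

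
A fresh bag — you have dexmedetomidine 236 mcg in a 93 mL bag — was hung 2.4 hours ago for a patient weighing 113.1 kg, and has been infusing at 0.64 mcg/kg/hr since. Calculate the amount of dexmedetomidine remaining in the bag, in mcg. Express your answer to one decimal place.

Dose = 0.64 mcg/kg/hr × 113.1 kg = 72.384 mcg/hr
Concentration = 236 mcg ÷ 93 mL = 2.537634 mcg/mL
Rate = 72.384 mcg/hr ÷ 2.537634 mcg/mL = 28.5242 mL/hr
Volume infused = 28.5242 mL/hr × 2.4 hr = 68.45809 mL
Volume remaining = 93 − 68.45809 = 24.54191 mL
Drug remaining = 24.54191 mL × 2.537634 mcg/mL = 62.2784 mcg

62.3 mcg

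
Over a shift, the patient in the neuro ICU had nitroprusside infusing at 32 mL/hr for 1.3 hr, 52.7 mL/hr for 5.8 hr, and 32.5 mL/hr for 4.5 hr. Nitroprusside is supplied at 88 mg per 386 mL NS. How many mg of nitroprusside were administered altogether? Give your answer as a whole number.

Concentration = 88 mg ÷ 386 mL = 0.2279793 mg/mL
Stage 1: 32 mL/hr × 1.3 hr = 41.6 mL → 41.6 mL × 0.2279793 mg/mL = 9.483938 mg
Stage 2: 52.7 mL/hr × 5.8 hr = 305.66 mL → 305.66 mL × 0.2279793 mg/mL = 69.68415 mg
Stage 3: 32.5 mL/hr × 4.5 hr = 146.25 mL → 146.25 mL × 0.2279793 mg/mL = 33.34197 mg
Total = 9.483938 + 69.68415 + 33.34197 = 112.5101 mg

113 mg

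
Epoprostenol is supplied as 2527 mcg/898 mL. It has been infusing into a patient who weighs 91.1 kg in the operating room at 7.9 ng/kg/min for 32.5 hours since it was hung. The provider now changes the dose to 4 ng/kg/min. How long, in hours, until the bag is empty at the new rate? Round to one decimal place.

51.4 hours

Initial rate:
Dose = 7.9 ng/kg/min × 91.1 kg = 719.69 ng/min
719.69 ng/min × 60 min/hr = 43181.4 ng/hr
Concentration = 2527 mcg ÷ 898 mL = 2.814031 mcg/mL = 2814.031 ng/mL
Rate = 43181.4 ng/hr ÷ 2814.031 ng/mL = 15.34503 mL/hr
Volume infused so far = 15.34503 mL/hr × 32.5 hr = 498.7136 mL
Volume remaining = 898 − 498.7136 = 399.2864 mL
New rate:
Dose = 4 ng/kg/min × 91.1 kg = 364.4 ng/min
364.4 ng/min × 60 min/hr = 21864 ng/hr
Rate = 21864 ng/hr ÷ 2814.031 ng/mL = 7.769637 mL/hr
Time remaining = 399.2864 mL ÷ 7.769637 mL/hr = 51.39062 hr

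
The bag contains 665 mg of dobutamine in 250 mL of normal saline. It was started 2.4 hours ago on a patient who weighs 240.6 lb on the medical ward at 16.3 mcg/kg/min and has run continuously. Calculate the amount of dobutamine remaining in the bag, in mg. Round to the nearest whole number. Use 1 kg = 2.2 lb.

Weight = 240.6 lb ÷ 2.2 lb/kg = 109.3636 kg
Dose = 16.3 mcg/kg/min × 109.3636 kg = 1782.627 mcg/min
1782.627 mcg/min × 60 min/hr = 106957.6 mcg/hr
Concentration = 665 mg ÷ 250 mL = 2.66 mg/mL = 2660 mcg/mL
Rate = 106957.6 mcg/hr ÷ 2660 mcg/mL = 40.20964 mL/hr
Volume infused = 40.20964 mL/hr × 2.4 hr = 96.50313 mL
Volume remaining = 250 − 96.50313 = 153.4969 mL
Drug remaining = 153.4969 mL × 2660 mcg/mL = 408301.7 mcg = 408.3017 mg

408 mg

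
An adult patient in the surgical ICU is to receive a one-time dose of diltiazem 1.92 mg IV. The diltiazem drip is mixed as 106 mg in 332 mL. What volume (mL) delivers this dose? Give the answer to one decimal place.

Concentration = 106 mg ÷ 332 mL = 0.3192771 mg/mL
Volume = 1.92 mg ÷ 0.3192771 mg/mL = 6.013585 mL

6.0 mL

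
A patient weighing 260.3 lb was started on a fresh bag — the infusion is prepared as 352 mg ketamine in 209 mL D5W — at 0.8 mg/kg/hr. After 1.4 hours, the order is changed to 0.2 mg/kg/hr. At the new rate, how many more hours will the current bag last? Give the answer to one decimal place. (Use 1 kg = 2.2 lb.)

Initial rate:
Weight = 260.3 lb ÷ 2.2 lb/kg = 118.3182 kg
Dose = 0.8 mg/kg/hr × 118.3182 kg = 94.65455 mg/hr
Concentration = 352 mg ÷ 209 mL = 1.684211 mg/mL
Rate = 94.65455 mg/hr ÷ 1.684211 mg/mL = 56.20114 mL/hr
Volume infused so far = 56.20114 mL/hr × 1.4 hr = 78.68159 mL
Volume remaining = 209 − 78.68159 = 130.3184 mL
New rate:
Dose = 0.2 mg/kg/hr × 118.3182 kg = 23.66364 mg/hr
Rate = 23.66364 mg/hr ÷ 1.684211 mg/mL = 14.05028 mL/hr
Time remaining = 130.3184 mL ÷ 14.05028 mL/hr = 9.275144 hr

9.3 hours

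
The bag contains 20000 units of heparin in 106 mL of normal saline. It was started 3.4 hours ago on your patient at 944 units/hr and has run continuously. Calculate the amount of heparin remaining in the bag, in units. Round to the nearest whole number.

Concentration = 20000 units ÷ 106 mL = 188.6792 units/mL
Rate = 944 units/hr ÷ 188.6792 units/mL = 5.0032 mL/hr
Volume infused = 5.0032 mL/hr × 3.4 hr = 17.01088 mL
Volume remaining = 106 − 17.01088 = 88.98912 mL
Drug remaining = 88.98912 mL × 188.6792 units/mL = 16790.4 units

16790 units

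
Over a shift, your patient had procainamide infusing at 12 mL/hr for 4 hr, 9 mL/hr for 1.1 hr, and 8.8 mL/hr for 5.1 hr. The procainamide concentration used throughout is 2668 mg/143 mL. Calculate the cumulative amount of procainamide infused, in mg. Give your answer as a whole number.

1918 mg

Concentration = 2668 mg ÷ 143 mL = 18.65734 mg/mL
Stage 1: 12 mL/hr × 4 hr = 48 mL → 48 mL × 18.65734 mg/mL = 895.5524 mg
Stage 2: 9 mL/hr × 1.1 hr = 9.9 mL → 9.9 mL × 18.65734 mg/mL = 184.7077 mg
Stage 3: 8.8 mL/hr × 5.1 hr = 44.88 mL → 44.88 mL × 18.65734 mg/mL = 837.3415 mg
Total = 895.5524 + 184.7077 + 837.3415 = 1917.602 mg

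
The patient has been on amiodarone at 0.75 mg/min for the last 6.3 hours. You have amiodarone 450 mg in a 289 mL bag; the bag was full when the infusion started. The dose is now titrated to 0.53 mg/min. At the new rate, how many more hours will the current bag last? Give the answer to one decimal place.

Initial rate:
0.75 mg/min × 60 min/hr = 45 mg/hr
Concentration = 450 mg ÷ 289 mL = 1.557093 mg/mL
Rate = 45 mg/hr ÷ 1.557093 mg/mL = 28.9 mL/hr
Volume infused so far = 28.9 mL/hr × 6.3 hr = 182.07 mL
Volume remaining = 289 − 182.07 = 106.93 mL
New rate:
0.53 mg/min × 60 min/hr = 31.8 mg/hr
Rate = 31.8 mg/hr ÷ 1.557093 mg/mL = 20.42267 mL/hr
Time remaining = 106.93 mL ÷ 20.42267 mL/hr = 5.235849 hr

5.2 hours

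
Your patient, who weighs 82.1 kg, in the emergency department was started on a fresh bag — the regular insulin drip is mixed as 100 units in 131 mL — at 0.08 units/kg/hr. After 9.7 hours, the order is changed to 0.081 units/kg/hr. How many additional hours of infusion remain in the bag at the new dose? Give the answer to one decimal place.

Initial rate:
Dose = 0.08 units/kg/hr × 82.1 kg = 6.568 units/hr
Concentration = 100 units ÷ 131 mL = 0.7633588 units/mL
Rate = 6.568 units/hr ÷ 0.7633588 units/mL = 8.60408 mL/hr
Volume infused so far = 8.60408 mL/hr × 9.7 hr = 83.45958 mL
Volume remaining = 131 − 83.45958 = 47.54042 mL
New rate:
Dose = 0.081 units/kg/hr × 82.1 kg = 6.6501 units/hr
Rate = 6.6501 units/hr ÷ 0.7633588 units/mL = 8.711631 mL/hr
Time remaining = 47.54042 mL ÷ 8.711631 mL/hr = 5.457121 hr

5.5 hours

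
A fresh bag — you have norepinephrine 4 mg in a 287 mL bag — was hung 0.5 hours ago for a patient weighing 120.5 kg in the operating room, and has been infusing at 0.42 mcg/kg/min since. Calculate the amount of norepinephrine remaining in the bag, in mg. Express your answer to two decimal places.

2.48 mg

Dose = 0.42 mcg/kg/min × 120.5 kg = 50.61 mcg/min
50.61 mcg/min × 60 min/hr = 3036.6 mcg/hr
Concentration = 4 mg ÷ 287 mL = 0.01393728 mg/mL = 13.93728 mcg/mL
Rate = 3036.6 mcg/hr ÷ 13.93728 mcg/mL = 217.876 mL/hr
Volume infused = 217.876 mL/hr × 0.5 hr = 108.938 mL
Volume remaining = 287 − 108.938 = 178.062 mL
Drug remaining = 178.062 mL × 13.93728 mcg/mL = 2481.7 mcg = 2.4817 mg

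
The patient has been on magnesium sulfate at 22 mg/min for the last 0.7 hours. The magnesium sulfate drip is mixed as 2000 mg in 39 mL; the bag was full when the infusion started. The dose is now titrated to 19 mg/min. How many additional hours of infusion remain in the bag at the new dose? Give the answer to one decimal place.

0.9 hours

Initial rate:
22 mg/min × 60 min/hr = 1320 mg/hr
Concentration = 2000 mg ÷ 39 mL = 51.28205 mg/mL
Rate = 1320 mg/hr ÷ 51.28205 mg/mL = 25.74 mL/hr
Volume infused so far = 25.74 mL/hr × 0.7 hr = 18.018 mL
Volume remaining = 39 − 18.018 = 20.982 mL
New rate:
19 mg/min × 60 min/hr = 1140 mg/hr
Rate = 1140 mg/hr ÷ 51.28205 mg/mL = 22.23 mL/hr
Time remaining = 20.982 mL ÷ 22.23 mL/hr = 0.9438596 hr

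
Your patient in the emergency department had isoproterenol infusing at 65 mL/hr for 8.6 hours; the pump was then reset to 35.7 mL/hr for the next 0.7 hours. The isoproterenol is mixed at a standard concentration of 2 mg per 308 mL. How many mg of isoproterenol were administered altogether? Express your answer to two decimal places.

3.79 mg

Concentration = 2 mg ÷ 308 mL = 0.006493506 mg/mL
Stage 1: 65 mL/hr × 8.6 hr = 559 mL → 559 mL × 0.006493506 mg/mL = 3.62987 mg
Stage 2: 35.7 mL/hr × 0.7 hr = 24.99 mL → 24.99 mL × 0.006493506 mg/mL = 0.1622727 mg
Total = 3.62987 + 0.1622727 = 3.792143 mg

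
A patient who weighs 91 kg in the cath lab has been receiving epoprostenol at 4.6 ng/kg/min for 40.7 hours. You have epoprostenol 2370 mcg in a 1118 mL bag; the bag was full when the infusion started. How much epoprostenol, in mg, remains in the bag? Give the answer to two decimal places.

1.35 mg

Dose = 4.6 ng/kg/min × 91 kg = 418.6 ng/min
418.6 ng/min × 60 min/hr = 25116 ng/hr
Concentration = 2370 mcg ÷ 1118 mL = 2.119857 mcg/mL = 2119.857 ng/mL
Rate = 25116 ng/hr ÷ 2119.857 ng/mL = 11.84797 mL/hr
Volume infused = 11.84797 mL/hr × 40.7 hr = 482.2124 mL
Volume remaining = 1118 − 482.2124 = 635.7876 mL
Drug remaining = 635.7876 mL × 2119.857 ng/mL = 1347779 ng = 1.347779 mg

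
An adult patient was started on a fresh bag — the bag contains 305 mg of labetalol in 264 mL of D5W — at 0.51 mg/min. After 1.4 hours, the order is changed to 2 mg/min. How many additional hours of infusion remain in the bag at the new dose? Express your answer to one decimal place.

Initial rate:
0.51 mg/min × 60 min/hr = 30.6 mg/hr
Concentration = 305 mg ÷ 264 mL = 1.155303 mg/mL
Rate = 30.6 mg/hr ÷ 1.155303 mg/mL = 26.48656 mL/hr
Volume infused so far = 26.48656 mL/hr × 1.4 hr = 37.08118 mL
Volume remaining = 264 − 37.08118 = 226.9188 mL
New rate:
2 mg/min × 60 min/hr = 120 mg/hr
Rate = 120 mg/hr ÷ 1.155303 mg/mL = 103.8689 mL/hr
Time remaining = 226.9188 mL ÷ 103.8689 mL/hr = 2.184667 hr

2.2 hours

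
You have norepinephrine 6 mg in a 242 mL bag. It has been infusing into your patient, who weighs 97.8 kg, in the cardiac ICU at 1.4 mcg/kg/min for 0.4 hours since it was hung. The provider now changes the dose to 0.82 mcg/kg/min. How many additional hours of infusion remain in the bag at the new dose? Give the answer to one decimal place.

Initial rate:
Dose = 1.4 mcg/kg/min × 97.8 kg = 136.92 mcg/min
136.92 mcg/min × 60 min/hr = 8215.2 mcg/hr
Concentration = 6 mg ÷ 242 mL = 0.02479339 mg/mL = 24.79339 mcg/mL
Rate = 8215.2 mcg/hr ÷ 24.79339 mcg/mL = 331.3464 mL/hr
Volume infused so far = 331.3464 mL/hr × 0.4 hr = 132.5386 mL
Volume remaining = 242 − 132.5386 = 109.4614 mL
New rate:
Dose = 0.82 mcg/kg/min × 97.8 kg = 80.196 mcg/min
80.196 mcg/min × 60 min/hr = 4811.76 mcg/hr
Rate = 4811.76 mcg/hr ÷ 24.79339 mcg/mL = 194.0743 mL/hr
Time remaining = 109.4614 mL ÷ 194.0743 mL/hr = 0.5640182 hr

0.6 hours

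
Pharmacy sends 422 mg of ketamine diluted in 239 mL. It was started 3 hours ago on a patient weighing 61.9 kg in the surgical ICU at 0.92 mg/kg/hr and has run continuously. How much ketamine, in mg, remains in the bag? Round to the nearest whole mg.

251 mg

Dose = 0.92 mg/kg/hr × 61.9 kg = 56.948 mg/hr
Concentration = 422 mg ÷ 239 mL = 1.76569 mg/mL
Rate = 56.948 mg/hr ÷ 1.76569 mg/mL = 32.25254 mL/hr
Volume infused = 32.25254 mL/hr × 3 hr = 96.75762 mL
Volume remaining = 239 − 96.75762 = 142.2424 mL
Drug remaining = 142.2424 mL × 1.76569 mg/mL = 251.156 mg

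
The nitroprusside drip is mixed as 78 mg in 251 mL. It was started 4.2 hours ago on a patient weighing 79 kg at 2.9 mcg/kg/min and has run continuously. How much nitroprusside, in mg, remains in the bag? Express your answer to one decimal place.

Dose = 2.9 mcg/kg/min × 79 kg = 229.1 mcg/min
229.1 mcg/min × 60 min/hr = 13746 mcg/hr
Concentration = 78 mg ÷ 251 mL = 0.310757 mg/mL = 310.757 mcg/mL
Rate = 13746 mcg/hr ÷ 310.757 mcg/mL = 44.23392 mL/hr
Volume infused = 44.23392 mL/hr × 4.2 hr = 185.7825 mL
Volume remaining = 251 − 185.7825 = 65.21752 mL
Drug remaining = 65.21752 mL × 310.757 mcg/mL = 20266.8 mcg = 20.2668 mg

20.3 mg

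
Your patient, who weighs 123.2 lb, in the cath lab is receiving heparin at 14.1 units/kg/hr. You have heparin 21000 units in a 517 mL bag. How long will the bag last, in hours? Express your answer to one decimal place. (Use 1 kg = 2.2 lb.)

Weight = 123.2 lb ÷ 2.2 lb/kg = 56 kg
Dose = 14.1 units/kg/hr × 56 kg = 789.6 units/hr
Concentration = 21000 units ÷ 517 mL = 40.61896 units/mL
Rate = 789.6 units/hr ÷ 40.61896 units/mL = 19.4392 mL/hr
Duration = 517 mL ÷ 19.4392 mL/hr = 26.59574 hr

26.6 hours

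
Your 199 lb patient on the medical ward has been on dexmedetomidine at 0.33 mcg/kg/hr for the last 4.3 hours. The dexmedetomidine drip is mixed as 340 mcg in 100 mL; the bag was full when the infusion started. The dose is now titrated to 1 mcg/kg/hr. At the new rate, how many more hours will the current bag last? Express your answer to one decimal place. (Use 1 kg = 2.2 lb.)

Initial rate:
Weight = 199 lb ÷ 2.2 lb/kg = 90.45455 kg
Dose = 0.33 mcg/kg/hr × 90.45455 kg = 29.85 mcg/hr
Concentration = 340 mcg ÷ 100 mL = 3.4 mcg/mL
Rate = 29.85 mcg/hr ÷ 3.4 mcg/mL = 8.779412 mL/hr
Volume infused so far = 8.779412 mL/hr × 4.3 hr = 37.75147 mL
Volume remaining = 100 − 37.75147 = 62.24853 mL
New rate:
Dose = 1 mcg/kg/hr × 90.45455 kg = 90.45455 mcg/hr
Rate = 90.45455 mcg/hr ÷ 3.4 mcg/mL = 26.60428 mL/hr
Time remaining = 62.24853 mL ÷ 26.60428 mL/hr = 2.339794 hr

2.3 hours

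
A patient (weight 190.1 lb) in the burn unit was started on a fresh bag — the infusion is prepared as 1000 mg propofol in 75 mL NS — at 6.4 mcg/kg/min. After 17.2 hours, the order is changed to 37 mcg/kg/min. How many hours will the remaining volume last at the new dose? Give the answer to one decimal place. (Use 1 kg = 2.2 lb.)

2.2 hours

Initial rate:
Weight = 190.1 lb ÷ 2.2 lb/kg = 86.40909 kg
Dose = 6.4 mcg/kg/min × 86.40909 kg = 553.0182 mcg/min
553.0182 mcg/min × 60 min/hr = 33181.09 mcg/hr
Concentration = 1000 mg ÷ 75 mL = 13.33333 mg/mL = 13333.33 mcg/mL
Rate = 33181.09 mcg/hr ÷ 13333.33 mcg/mL = 2.488582 mL/hr
Volume infused so far = 2.488582 mL/hr × 17.2 hr = 42.80361 mL
Volume remaining = 75 − 42.80361 = 32.19639 mL
New rate:
Dose = 37 mcg/kg/min × 86.40909 kg = 3197.136 mcg/min
3197.136 mcg/min × 60 min/hr = 191828.2 mcg/hr
Rate = 191828.2 mcg/hr ÷ 13333.33 mcg/mL = 14.38711 mL/hr
Time remaining = 32.19639 mL ÷ 14.38711 mL/hr = 2.237863 hr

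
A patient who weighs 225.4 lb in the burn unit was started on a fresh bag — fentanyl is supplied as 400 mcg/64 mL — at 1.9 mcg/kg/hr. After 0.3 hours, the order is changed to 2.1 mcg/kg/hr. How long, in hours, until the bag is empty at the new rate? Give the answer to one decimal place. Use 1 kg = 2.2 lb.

1.6 hours

Initial rate:
Weight = 225.4 lb ÷ 2.2 lb/kg = 102.4545 kg
Dose = 1.9 mcg/kg/hr × 102.4545 kg = 194.6636 mcg/hr
Concentration = 400 mcg ÷ 64 mL = 6.25 mcg/mL
Rate = 194.6636 mcg/hr ÷ 6.25 mcg/mL = 31.14618 mL/hr
Volume infused so far = 31.14618 mL/hr × 0.3 hr = 9.343855 mL
Volume remaining = 64 − 9.343855 = 54.65615 mL
New rate:
Dose = 2.1 mcg/kg/hr × 102.4545 kg = 215.1545 mcg/hr
Rate = 215.1545 mcg/hr ÷ 6.25 mcg/mL = 34.42473 mL/hr
Time remaining = 54.65615 mL ÷ 34.42473 mL/hr = 1.5877 hr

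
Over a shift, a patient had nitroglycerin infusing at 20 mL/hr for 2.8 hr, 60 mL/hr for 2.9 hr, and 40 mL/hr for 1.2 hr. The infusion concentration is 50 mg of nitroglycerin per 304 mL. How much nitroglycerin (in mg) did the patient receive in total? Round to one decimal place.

45.7 mg

Concentration = 50 mg ÷ 304 mL = 0.1644737 mg/mL
Stage 1: 20 mL/hr × 2.8 hr = 56 mL → 56 mL × 0.1644737 mg/mL = 9.210526 mg
Stage 2: 60 mL/hr × 2.9 hr = 174 mL → 174 mL × 0.1644737 mg/mL = 28.61842 mg
Stage 3: 40 mL/hr × 1.2 hr = 48 mL → 48 mL × 0.1644737 mg/mL = 7.894737 mg
Total = 9.210526 + 28.61842 + 7.894737 = 45.72368 mg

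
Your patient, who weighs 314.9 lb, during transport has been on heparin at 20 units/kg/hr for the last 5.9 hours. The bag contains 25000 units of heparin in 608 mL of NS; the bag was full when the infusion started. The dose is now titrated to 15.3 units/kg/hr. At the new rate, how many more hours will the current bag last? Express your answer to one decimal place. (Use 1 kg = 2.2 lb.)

3.7 hours

Initial rate:
Weight = 314.9 lb ÷ 2.2 lb/kg = 143.1364 kg
Dose = 20 units/kg/hr × 143.1364 kg = 2862.727 units/hr
Concentration = 25000 units ÷ 608 mL = 41.11842 units/mL
Rate = 2862.727 units/hr ÷ 41.11842 units/mL = 69.62153 mL/hr
Volume infused so far = 69.62153 mL/hr × 5.9 hr = 410.767 mL
Volume remaining = 608 − 410.767 = 197.233 mL
New rate:
Dose = 15.3 units/kg/hr × 143.1364 kg = 2189.986 units/hr
Rate = 2189.986 units/hr ÷ 41.11842 units/mL = 53.26047 mL/hr
Time remaining = 197.233 mL ÷ 53.26047 mL/hr = 3.703178 hr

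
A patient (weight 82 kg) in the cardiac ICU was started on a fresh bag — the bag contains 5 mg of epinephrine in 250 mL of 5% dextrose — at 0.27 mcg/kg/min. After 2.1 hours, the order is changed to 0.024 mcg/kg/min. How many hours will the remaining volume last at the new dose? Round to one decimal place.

Initial rate:
Dose = 0.27 mcg/kg/min × 82 kg = 22.14 mcg/min
22.14 mcg/min × 60 min/hr = 1328.4 mcg/hr
Concentration = 5 mg ÷ 250 mL = 0.02 mg/mL = 20 mcg/mL
Rate = 1328.4 mcg/hr ÷ 20 mcg/mL = 66.42 mL/hr
Volume infused so far = 66.42 mL/hr × 2.1 hr = 139.482 mL
Volume remaining = 250 − 139.482 = 110.518 mL
New rate:
Dose = 0.024 mcg/kg/min × 82 kg = 1.968 mcg/min
1.968 mcg/min × 60 min/hr = 118.08 mcg/hr
Rate = 118.08 mcg/hr ÷ 20 mcg/mL = 5.904 mL/hr
Time remaining = 110.518 mL ÷ 5.904 mL/hr = 18.71917 hr

18.7 hours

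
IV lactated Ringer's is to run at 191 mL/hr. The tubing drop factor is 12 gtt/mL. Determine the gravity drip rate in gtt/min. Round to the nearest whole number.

191 mL/hr ÷ 60 min/hr = 3.183333 mL/min
3.183333 mL/min × 12 gtt/mL = 38.2 gtt/min

38 gtt/min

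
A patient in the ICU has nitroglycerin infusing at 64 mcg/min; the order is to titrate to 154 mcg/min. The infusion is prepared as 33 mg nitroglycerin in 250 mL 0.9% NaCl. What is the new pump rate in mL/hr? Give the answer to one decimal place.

154 mcg/min × 60 min/hr = 9240 mcg/hr
Concentration = 33 mg ÷ 250 mL = 0.132 mg/mL = 132 mcg/mL
Rate = 9240 mcg/hr ÷ 132 mcg/mL = 70 mL/hr

70.0 mL/hr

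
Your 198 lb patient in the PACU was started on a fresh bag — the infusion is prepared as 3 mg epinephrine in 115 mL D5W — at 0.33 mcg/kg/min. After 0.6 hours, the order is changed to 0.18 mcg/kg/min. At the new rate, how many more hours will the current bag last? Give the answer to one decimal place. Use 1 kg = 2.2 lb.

2.0 hours

Initial rate:
Weight = 198 lb ÷ 2.2 lb/kg = 90 kg
Dose = 0.33 mcg/kg/min × 90 kg = 29.7 mcg/min
29.7 mcg/min × 60 min/hr = 1782 mcg/hr
Concentration = 3 mg ÷ 115 mL = 0.02608696 mg/mL = 26.08696 mcg/mL
Rate = 1782 mcg/hr ÷ 26.08696 mcg/mL = 68.31 mL/hr
Volume infused so far = 68.31 mL/hr × 0.6 hr = 40.986 mL
Volume remaining = 115 − 40.986 = 74.014 mL
New rate:
Dose = 0.18 mcg/kg/min × 90 kg = 16.2 mcg/min
16.2 mcg/min × 60 min/hr = 972 mcg/hr
Rate = 972 mcg/hr ÷ 26.08696 mcg/mL = 37.26 mL/hr
Time remaining = 74.014 mL ÷ 37.26 mL/hr = 1.98642 hr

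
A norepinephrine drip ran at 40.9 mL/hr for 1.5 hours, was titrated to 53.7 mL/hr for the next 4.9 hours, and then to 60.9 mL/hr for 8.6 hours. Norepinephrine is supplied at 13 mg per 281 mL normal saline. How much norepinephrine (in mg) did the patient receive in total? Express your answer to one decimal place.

Concentration = 13 mg ÷ 281 mL = 0.04626335 mg/mL
Stage 1: 40.9 mL/hr × 1.5 hr = 61.35 mL → 61.35 mL × 0.04626335 mg/mL = 2.838256 mg
Stage 2: 53.7 mL/hr × 4.9 hr = 263.13 mL → 263.13 mL × 0.04626335 mg/mL = 12.17327 mg
Stage 3: 60.9 mL/hr × 8.6 hr = 523.74 mL → 523.74 mL × 0.04626335 mg/mL = 24.22996 mg
Total = 2.838256 + 12.17327 + 24.22996 = 39.24149 mg

39.2 mg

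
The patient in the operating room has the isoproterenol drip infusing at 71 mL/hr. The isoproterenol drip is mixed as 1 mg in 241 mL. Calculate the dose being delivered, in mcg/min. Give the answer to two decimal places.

Concentration = 1 mg ÷ 241 mL = 0.004149378 mg/mL = 4.149378 mcg/mL
Drug rate = 71 mL/hr × 4.149378 mcg/mL = 294.6058 mcg/hr
294.6058 mcg/hr ÷ 60 min/hr = 4.910097 mcg/min

4.91 mcg/min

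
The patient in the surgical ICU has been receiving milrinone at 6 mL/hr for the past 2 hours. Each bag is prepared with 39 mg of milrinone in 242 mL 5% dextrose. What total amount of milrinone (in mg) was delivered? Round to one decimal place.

Concentration = 39 mg ÷ 242 mL = 0.161157 mg/mL = 161.157 mcg/mL
Drug rate = 6 mL/hr × 161.157 mcg/mL = 966.9421 mcg/hr
Total = 966.9421 mcg/hr × 2 hr = 1933.884 mcg = 1.933884 mg

1.9 mg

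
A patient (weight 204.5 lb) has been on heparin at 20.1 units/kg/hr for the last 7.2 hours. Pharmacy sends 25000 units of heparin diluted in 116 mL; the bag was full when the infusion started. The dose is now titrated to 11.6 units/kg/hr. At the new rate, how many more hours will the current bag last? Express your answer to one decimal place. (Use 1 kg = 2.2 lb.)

Initial rate:
Weight = 204.5 lb ÷ 2.2 lb/kg = 92.95455 kg
Dose = 20.1 units/kg/hr × 92.95455 kg = 1868.386 units/hr
Concentration = 25000 units ÷ 116 mL = 215.5172 units/mL
Rate = 1868.386 units/hr ÷ 215.5172 units/mL = 8.669313 mL/hr
Volume infused so far = 8.669313 mL/hr × 7.2 hr = 62.41905 mL
Volume remaining = 116 − 62.41905 = 53.58095 mL
New rate:
Dose = 11.6 units/kg/hr × 92.95455 kg = 1078.273 units/hr
Rate = 1078.273 units/hr ÷ 215.5172 units/mL = 5.003185 mL/hr
Time remaining = 53.58095 mL ÷ 5.003185 mL/hr = 10.70937 hr

10.7 hours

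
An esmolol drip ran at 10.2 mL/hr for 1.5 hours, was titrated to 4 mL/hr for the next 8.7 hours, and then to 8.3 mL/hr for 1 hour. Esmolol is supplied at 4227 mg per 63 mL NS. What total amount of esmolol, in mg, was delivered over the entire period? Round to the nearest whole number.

Concentration = 4227 mg ÷ 63 mL = 67.09524 mg/mL
Stage 1: 10.2 mL/hr × 1.5 hr = 15.3 mL → 15.3 mL × 67.09524 mg/mL = 1026.557 mg
Stage 2: 4 mL/hr × 8.7 hr = 34.8 mL → 34.8 mL × 67.09524 mg/mL = 2334.914 mg
Stage 3: 8.3 mL/hr × 1 hr = 8.3 mL → 8.3 mL × 67.09524 mg/mL = 556.8905 mg
Total = 1026.557 + 2334.914 + 556.8905 = 3918.362 mg

3918 mg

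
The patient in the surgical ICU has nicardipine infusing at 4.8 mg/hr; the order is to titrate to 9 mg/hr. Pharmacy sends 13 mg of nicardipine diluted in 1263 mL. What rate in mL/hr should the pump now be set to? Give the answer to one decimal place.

874.4 mL/hr

Concentration = 13 mg ÷ 1263 mL = 0.01029295 mg/mL
Rate = 9 mg/hr ÷ 0.01029295 mg/mL = 874.3846 mL/hr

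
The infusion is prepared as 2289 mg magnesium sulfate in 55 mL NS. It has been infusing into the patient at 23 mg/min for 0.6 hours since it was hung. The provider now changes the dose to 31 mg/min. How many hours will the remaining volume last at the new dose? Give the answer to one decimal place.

Initial rate:
23 mg/min × 60 min/hr = 1380 mg/hr
Concentration = 2289 mg ÷ 55 mL = 41.61818 mg/mL
Rate = 1380 mg/hr ÷ 41.61818 mg/mL = 33.15858 mL/hr
Volume infused so far = 33.15858 mL/hr × 0.6 hr = 19.89515 mL
Volume remaining = 55 − 19.89515 = 35.10485 mL
New rate:
31 mg/min × 60 min/hr = 1860 mg/hr
Rate = 1860 mg/hr ÷ 41.61818 mg/mL = 44.69201 mL/hr
Time remaining = 35.10485 mL ÷ 44.69201 mL/hr = 0.7854839 hr

0.8 hours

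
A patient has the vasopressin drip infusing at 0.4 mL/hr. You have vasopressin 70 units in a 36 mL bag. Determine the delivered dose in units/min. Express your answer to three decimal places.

0.013 units/min

Concentration = 70 units ÷ 36 mL = 1.944444 units/mL
Drug rate = 0.4 mL/hr × 1.944444 units/mL = 0.7777778 units/hr
0.7777778 units/hr ÷ 60 min/hr = 0.01296296 units/min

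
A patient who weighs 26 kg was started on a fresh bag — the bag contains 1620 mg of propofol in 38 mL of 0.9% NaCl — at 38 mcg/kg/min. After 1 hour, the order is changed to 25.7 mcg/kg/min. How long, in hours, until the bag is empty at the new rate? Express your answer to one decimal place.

38.9 hours

Initial rate:
Dose = 38 mcg/kg/min × 26 kg = 988 mcg/min
988 mcg/min × 60 min/hr = 59280 mcg/hr
Concentration = 1620 mg ÷ 38 mL = 42.63158 mg/mL = 42631.58 mcg/mL
Rate = 59280 mcg/hr ÷ 42631.58 mcg/mL = 1.390519 mL/hr
Volume infused so far = 1.390519 mL/hr × 1 hr = 1.390519 mL
Volume remaining = 38 − 1.390519 = 36.60948 mL
New rate:
Dose = 25.7 mcg/kg/min × 26 kg = 668.2 mcg/min
668.2 mcg/min × 60 min/hr = 40092 mcg/hr
Rate = 40092 mcg/hr ÷ 42631.58 mcg/mL = 0.9404296 mL/hr
Time remaining = 36.60948 mL ÷ 0.9404296 mL/hr = 38.92846 hr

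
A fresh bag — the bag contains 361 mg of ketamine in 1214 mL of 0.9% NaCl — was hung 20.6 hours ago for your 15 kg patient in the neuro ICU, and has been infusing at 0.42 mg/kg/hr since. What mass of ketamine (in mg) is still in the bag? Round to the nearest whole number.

231 mg

Dose = 0.42 mg/kg/hr × 15 kg = 6.3 mg/hr
Concentration = 361 mg ÷ 1214 mL = 0.2973641 mg/mL
Rate = 6.3 mg/hr ÷ 0.2973641 mg/mL = 21.18615 mL/hr
Volume infused = 21.18615 mL/hr × 20.6 hr = 436.4347 mL
Volume remaining = 1214 − 436.4347 = 777.5653 mL
Drug remaining = 777.5653 mL × 0.2973641 mg/mL = 231.22 mg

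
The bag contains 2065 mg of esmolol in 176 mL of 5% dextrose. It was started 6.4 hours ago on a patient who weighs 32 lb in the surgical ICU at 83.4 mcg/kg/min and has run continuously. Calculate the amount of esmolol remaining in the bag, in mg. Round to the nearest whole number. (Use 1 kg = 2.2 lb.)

Weight = 32 lb ÷ 2.2 lb/kg = 14.54545 kg
Dose = 83.4 mcg/kg/min × 14.54545 kg = 1213.091 mcg/min
1213.091 mcg/min × 60 min/hr = 72785.45 mcg/hr
Concentration = 2065 mg ÷ 176 mL = 11.73295 mg/mL = 11732.95 mcg/mL
Rate = 72785.45 mcg/hr ÷ 11732.95 mcg/mL = 6.203506 mL/hr
Volume infused = 6.203506 mL/hr × 6.4 hr = 39.70244 mL
Volume remaining = 176 − 39.70244 = 136.2976 mL
Drug remaining = 136.2976 mL × 11732.95 mcg/mL = 1599173 mcg = 1599.173 mg

1599 mg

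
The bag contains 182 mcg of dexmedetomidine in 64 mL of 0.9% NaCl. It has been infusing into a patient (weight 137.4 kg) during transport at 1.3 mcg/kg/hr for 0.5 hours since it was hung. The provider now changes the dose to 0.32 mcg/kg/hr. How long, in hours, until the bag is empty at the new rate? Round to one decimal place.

Initial rate:
Dose = 1.3 mcg/kg/hr × 137.4 kg = 178.62 mcg/hr
Concentration = 182 mcg ÷ 64 mL = 2.84375 mcg/mL
Rate = 178.62 mcg/hr ÷ 2.84375 mcg/mL = 62.81143 mL/hr
Volume infused so far = 62.81143 mL/hr × 0.5 hr = 31.40571 mL
Volume remaining = 64 − 31.40571 = 32.59429 mL
New rate:
Dose = 0.32 mcg/kg/hr × 137.4 kg = 43.968 mcg/hr
Rate = 43.968 mcg/hr ÷ 2.84375 mcg/mL = 15.46127 mL/hr
Time remaining = 32.59429 mL ÷ 15.46127 mL/hr = 2.108124 hr

2.1 hours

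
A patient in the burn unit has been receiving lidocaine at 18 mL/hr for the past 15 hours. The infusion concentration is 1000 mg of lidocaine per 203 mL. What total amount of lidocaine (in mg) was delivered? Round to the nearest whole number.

1330 mg

Concentration = 1000 mg ÷ 203 mL = 4.926108 mg/mL
Drug rate = 18 mL/hr × 4.926108 mg/mL = 88.66995 mg/hr
Total = 88.66995 mg/hr × 15 hr = 1330.049 mg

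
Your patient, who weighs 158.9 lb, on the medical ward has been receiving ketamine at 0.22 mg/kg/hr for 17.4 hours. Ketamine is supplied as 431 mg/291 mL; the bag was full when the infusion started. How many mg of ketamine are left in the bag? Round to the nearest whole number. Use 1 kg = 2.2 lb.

Weight = 158.9 lb ÷ 2.2 lb/kg = 72.22727 kg
Dose = 0.22 mg/kg/hr × 72.22727 kg = 15.89 mg/hr
Concentration = 431 mg ÷ 291 mL = 1.4811 mg/mL
Rate = 15.89 mg/hr ÷ 1.4811 mg/mL = 10.72852 mL/hr
Volume infused = 10.72852 mL/hr × 17.4 hr = 186.6762 mL
Volume remaining = 291 − 186.6762 = 104.3238 mL
Drug remaining = 104.3238 mL × 1.4811 mg/mL = 154.514 mg

155 mg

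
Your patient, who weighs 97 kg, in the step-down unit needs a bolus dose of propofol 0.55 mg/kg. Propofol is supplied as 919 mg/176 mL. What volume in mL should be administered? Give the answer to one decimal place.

10.2 mL

Dose = 0.55 mg/kg × 97 kg = 53.35 mg
Concentration = 919 mg ÷ 176 mL = 5.221591 mg/mL
Volume = 53.35 mg ÷ 5.221591 mg/mL = 10.21719 mL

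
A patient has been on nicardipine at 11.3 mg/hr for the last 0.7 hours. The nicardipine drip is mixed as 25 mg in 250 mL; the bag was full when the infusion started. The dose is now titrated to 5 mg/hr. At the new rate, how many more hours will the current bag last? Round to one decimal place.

Initial rate:
Concentration = 25 mg ÷ 250 mL = 0.1 mg/mL
Rate = 11.3 mg/hr ÷ 0.1 mg/mL = 113 mL/hr
Volume infused so far = 113 mL/hr × 0.7 hr = 79.1 mL
Volume remaining = 250 − 79.1 = 170.9 mL
New rate:
Rate = 5 mg/hr ÷ 0.1 mg/mL = 50 mL/hr
Time remaining = 170.9 mL ÷ 50 mL/hr = 3.418 hr

3.4 hours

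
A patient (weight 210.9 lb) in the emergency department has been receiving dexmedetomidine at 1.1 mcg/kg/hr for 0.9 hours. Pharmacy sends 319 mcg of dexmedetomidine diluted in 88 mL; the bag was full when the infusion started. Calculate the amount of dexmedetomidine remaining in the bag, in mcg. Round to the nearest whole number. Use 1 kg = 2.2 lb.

224 mcg

Weight = 210.9 lb ÷ 2.2 lb/kg = 95.86364 kg
Dose = 1.1 mcg/kg/hr × 95.86364 kg = 105.45 mcg/hr
Concentration = 319 mcg ÷ 88 mL = 3.625 mcg/mL
Rate = 105.45 mcg/hr ÷ 3.625 mcg/mL = 29.08966 mL/hr
Volume infused = 29.08966 mL/hr × 0.9 hr = 26.18069 mL
Volume remaining = 88 − 26.18069 = 61.81931 mL
Drug remaining = 61.81931 mL × 3.625 mcg/mL = 224.095 mcg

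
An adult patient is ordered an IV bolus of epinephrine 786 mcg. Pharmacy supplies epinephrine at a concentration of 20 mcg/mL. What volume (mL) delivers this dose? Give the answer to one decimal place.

Volume = 786 mcg ÷ 20 mcg/mL = 39.3 mL

39.3 mL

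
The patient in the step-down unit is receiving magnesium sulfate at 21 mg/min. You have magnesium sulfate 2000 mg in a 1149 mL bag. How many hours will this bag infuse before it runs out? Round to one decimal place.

1.6 hours

21 mg/min × 60 min/hr = 1260 mg/hr
Concentration = 2000 mg ÷ 1149 mL = 1.740644 mg/mL
Rate = 1260 mg/hr ÷ 1.740644 mg/mL = 723.87 mL/hr
Duration = 1149 mL ÷ 723.87 mL/hr = 1.587302 hr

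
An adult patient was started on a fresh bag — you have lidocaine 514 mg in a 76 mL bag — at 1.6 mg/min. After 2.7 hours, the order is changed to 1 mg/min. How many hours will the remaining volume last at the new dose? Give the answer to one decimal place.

4.2 hours

Initial rate:
1.6 mg/min × 60 min/hr = 96 mg/hr
Concentration = 514 mg ÷ 76 mL = 6.763158 mg/mL
Rate = 96 mg/hr ÷ 6.763158 mg/mL = 14.19455 mL/hr
Volume infused so far = 14.19455 mL/hr × 2.7 hr = 38.32529 mL
Volume remaining = 76 − 38.32529 = 37.67471 mL
New rate:
1 mg/min × 60 min/hr = 60 mg/hr
Rate = 60 mg/hr ÷ 6.763158 mg/mL = 8.871595 mL/hr
Time remaining = 37.67471 mL ÷ 8.871595 mL/hr = 4.246667 hr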